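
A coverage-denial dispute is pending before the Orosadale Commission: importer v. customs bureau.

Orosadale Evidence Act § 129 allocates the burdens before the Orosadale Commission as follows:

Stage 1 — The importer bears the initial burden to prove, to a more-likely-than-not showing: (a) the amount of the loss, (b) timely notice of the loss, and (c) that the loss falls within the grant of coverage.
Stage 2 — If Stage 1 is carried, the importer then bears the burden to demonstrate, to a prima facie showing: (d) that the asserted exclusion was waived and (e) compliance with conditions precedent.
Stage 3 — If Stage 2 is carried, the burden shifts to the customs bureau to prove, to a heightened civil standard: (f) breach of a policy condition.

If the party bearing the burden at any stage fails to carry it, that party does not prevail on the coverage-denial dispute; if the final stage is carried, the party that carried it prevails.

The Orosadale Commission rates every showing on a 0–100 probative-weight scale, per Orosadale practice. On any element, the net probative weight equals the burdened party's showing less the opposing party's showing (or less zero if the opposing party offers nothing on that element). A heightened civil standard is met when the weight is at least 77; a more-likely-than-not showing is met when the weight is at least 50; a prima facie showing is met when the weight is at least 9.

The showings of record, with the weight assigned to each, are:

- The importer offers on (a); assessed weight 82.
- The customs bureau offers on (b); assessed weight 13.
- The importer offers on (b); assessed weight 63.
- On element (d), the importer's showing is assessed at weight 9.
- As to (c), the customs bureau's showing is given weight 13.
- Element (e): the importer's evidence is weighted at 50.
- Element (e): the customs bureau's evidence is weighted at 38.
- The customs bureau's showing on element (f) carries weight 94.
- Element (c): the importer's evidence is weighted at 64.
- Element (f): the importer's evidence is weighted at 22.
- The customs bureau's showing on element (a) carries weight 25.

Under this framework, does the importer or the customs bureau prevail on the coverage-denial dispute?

Stage 1 — burden on importer; standard: a more-likely-than-not showing (weight is at least 50).
    (a): 82 − 25 = 57 ≥ 50 [met]
    (b): 63 − 13 = 50 ≥ 50 [met]
    (c): 64 − 13 = 51 ≥ 50 [met]
  Stage 1 is satisfied; the importer continues to bear the burden.
Stage 2 — burden on importer; standard: a prima facie showing (weight is at least 9).
    (d): 9 ≥ 9 [met]
    (e): 50 − 38 = 12 ≥ 9 [met]
  All elements met. The burden passes to the customs bureau.
Stage 3 — burden on customs bureau; standard: a heightened civil standard (weight is at least 77).
    (f): 94 − 22 = 72 < 77 [not met]
  Stage 3 not carried; the customs bureau fails its burden.
The importer prevails.

importer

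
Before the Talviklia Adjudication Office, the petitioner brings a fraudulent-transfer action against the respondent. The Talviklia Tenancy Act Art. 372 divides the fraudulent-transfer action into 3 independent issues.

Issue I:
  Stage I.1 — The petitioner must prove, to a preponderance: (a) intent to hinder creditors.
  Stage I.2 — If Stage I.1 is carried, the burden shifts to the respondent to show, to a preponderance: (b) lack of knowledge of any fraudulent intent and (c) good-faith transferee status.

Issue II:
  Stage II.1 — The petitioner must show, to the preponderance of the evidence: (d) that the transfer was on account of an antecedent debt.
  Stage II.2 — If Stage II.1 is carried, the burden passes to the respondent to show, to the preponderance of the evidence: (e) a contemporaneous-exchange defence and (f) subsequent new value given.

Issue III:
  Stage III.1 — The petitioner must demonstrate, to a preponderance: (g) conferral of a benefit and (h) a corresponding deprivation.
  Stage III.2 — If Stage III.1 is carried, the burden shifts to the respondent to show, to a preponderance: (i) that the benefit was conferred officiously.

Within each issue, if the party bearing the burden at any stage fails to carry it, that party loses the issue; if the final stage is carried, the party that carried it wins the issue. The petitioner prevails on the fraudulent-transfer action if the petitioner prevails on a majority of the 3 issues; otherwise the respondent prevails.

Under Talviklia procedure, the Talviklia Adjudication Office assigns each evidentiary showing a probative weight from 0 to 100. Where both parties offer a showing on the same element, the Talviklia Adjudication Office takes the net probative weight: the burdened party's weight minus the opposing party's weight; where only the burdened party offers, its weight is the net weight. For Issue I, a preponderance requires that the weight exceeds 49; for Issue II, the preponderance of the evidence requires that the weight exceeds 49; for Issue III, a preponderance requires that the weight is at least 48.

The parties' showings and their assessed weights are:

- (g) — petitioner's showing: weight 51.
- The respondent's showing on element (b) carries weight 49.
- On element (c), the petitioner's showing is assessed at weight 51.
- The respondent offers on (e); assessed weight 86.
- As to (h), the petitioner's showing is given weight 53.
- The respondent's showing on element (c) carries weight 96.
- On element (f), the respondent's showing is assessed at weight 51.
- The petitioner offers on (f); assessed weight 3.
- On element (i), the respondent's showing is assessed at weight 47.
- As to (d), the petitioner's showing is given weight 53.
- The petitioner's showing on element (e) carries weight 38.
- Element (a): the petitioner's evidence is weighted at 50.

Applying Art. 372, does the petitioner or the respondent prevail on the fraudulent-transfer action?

— Issue I —
Stage I.1 — burden on petitioner; standard: a preponderance (weight exceeds 49).
    (a): 50 > 49 [met]
  Stage I.1 carried; the burden shifts to the respondent.
Stage I.2 — burden on respondent; standard: a preponderance (weight exceeds 49).
    (b): 49 ≤ 49 [not met]
    (c): 96 − 51 = 45 ≤ 49 [not met]
  Not every element is met, so the respondent fails to carry Stage I.2.
The analysis ends at Stage I.2; the petitioner prevails on this issue.
— Issue II —
Stage II.1 — burden on petitioner; standard: the preponderance of the evidence (weight exceeds 49).
    (d): 53 > 49 [met]
  Stage II.1 is satisfied; the onus moves to the respondent.
Stage II.2 — burden on respondent; standard: the preponderance of the evidence (weight exceeds 49).
    (e): 86 − 38 = 48 ≤ 49 [not met]
    (f): 51 − 3 = 48 ≤ 49 [not met]
  The respondent does not carry Stage II.2.
The petitioner prevails on this issue.
— Issue III —
Stage III.1 (petitioner, a preponderance, weight is at least 48): (g) 51 ≥ 48 — meets; (h) 53 ≥ 48 — meets.
  All elements met. The burden passes to the respondent.
Stage III.2 (respondent, a preponderance, weight is at least 48): (i) 47 < 48 — fails.
  Stage III.2 not carried; the respondent fails its burden.
The petitioner prevails on this issue.
Per-issue: Issue I → petitioner; Issue II → petitioner; Issue III → petitioner. The petitioner must prevail on a majority of issues; overall, the petitioner prevails.

petitioner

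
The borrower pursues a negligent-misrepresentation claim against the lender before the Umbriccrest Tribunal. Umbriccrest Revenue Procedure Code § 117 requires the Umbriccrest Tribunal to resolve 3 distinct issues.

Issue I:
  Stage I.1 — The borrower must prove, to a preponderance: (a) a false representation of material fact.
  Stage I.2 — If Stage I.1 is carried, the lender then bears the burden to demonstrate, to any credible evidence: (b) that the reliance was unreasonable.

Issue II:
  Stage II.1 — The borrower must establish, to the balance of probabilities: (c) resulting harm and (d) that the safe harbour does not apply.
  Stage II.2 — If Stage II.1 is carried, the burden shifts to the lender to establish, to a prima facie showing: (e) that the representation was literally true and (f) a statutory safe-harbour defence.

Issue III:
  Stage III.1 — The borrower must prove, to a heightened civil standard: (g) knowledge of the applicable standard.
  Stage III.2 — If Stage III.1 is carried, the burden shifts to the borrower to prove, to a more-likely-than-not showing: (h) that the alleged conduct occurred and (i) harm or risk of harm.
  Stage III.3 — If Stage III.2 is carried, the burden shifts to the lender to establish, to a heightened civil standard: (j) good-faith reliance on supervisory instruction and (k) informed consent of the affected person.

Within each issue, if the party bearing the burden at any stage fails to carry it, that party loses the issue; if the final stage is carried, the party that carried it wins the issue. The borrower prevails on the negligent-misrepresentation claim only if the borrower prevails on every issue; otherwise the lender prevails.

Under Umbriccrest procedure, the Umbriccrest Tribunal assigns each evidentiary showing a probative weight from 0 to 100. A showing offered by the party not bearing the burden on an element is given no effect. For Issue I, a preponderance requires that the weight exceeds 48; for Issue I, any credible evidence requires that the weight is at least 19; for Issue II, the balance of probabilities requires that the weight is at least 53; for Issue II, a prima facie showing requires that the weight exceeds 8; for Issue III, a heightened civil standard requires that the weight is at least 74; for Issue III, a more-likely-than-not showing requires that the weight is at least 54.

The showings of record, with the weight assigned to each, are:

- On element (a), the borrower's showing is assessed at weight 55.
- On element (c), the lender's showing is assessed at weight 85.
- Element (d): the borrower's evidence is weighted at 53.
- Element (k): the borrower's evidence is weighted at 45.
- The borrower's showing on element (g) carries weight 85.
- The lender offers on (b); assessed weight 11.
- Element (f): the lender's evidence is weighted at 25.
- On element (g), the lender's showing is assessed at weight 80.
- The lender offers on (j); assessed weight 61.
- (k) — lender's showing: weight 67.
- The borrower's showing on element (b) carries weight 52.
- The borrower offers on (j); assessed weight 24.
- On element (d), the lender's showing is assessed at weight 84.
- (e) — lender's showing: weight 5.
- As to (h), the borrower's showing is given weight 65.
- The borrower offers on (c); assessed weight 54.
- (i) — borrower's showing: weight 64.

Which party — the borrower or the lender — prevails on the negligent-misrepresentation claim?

— Issue I —
Stage I.1 — burden on borrower; standard: a preponderance (weight exceeds 48).
    (a): 55 > 48 [met]
  All elements met. The burden passes to the lender.
Stage I.2 — burden on lender; standard: any credible evidence (weight is at least 19).
    (b): 11 (borrower's 52 disregarded) < 19 [not met]
  Not every element is met, so the lender fails to carry Stage I.2.
The analysis ends at Stage I.2; the borrower prevails on this issue.
— Issue II —
Stage II.1 — burden on borrower; standard: the balance of probabilities (weight is at least 53).
    (c): 54 (lender's 85 disregarded) ≥ 53 [met]
    (d): 53 (lender's 84 disregarded) ≥ 53 [met]
  Stage II.1 carried; the burden shifts to the lender.
Stage II.2 — burden on lender; standard: a prima facie showing (weight exceeds 8).
    (e): 5 ≤ 8 [not met]
    (f): 25 > 8 [met]
  Stage II.2 not carried; the lender fails its burden.
So the borrower prevails on this issue.
— Issue III —
At Stage III.1 the borrower must meet a heightened civil standard (weight is at least 74): on (g) the weight is 85 (the lender's 80 is given no effect), which does reach 74, so (g) meets the standard.
  All elements met. The borrower retains the burden for Stage III.2.
At Stage III.2 the borrower must meet a more-likely-than-not showing (weight is at least 54): on (h) the weight is 65, which does reach 54, so (h) meets the standard; on (i) the weight is 64, ≥ 54, so (i) meets the standard.
  Stage III.2 carried; the burden shifts to the lender.
At Stage III.3 the lender must meet a heightened civil standard (weight is at least 74): on (j) the weight is 61 (the borrower's 24 is given no effect), which does not reach 74, so (j) does not meet the standard; on (k) the weight is 67 (the borrower's 45 is given no effect), which does not reach 74, so (k) does not meet the standard.
  Not every element is met, so the lender fails to carry Stage III.3.
So the borrower prevails on this issue.
Per-issue: Issue I → borrower; Issue II → borrower; Issue III → borrower. The borrower must prevail on every issue; overall, the borrower prevails.

borrower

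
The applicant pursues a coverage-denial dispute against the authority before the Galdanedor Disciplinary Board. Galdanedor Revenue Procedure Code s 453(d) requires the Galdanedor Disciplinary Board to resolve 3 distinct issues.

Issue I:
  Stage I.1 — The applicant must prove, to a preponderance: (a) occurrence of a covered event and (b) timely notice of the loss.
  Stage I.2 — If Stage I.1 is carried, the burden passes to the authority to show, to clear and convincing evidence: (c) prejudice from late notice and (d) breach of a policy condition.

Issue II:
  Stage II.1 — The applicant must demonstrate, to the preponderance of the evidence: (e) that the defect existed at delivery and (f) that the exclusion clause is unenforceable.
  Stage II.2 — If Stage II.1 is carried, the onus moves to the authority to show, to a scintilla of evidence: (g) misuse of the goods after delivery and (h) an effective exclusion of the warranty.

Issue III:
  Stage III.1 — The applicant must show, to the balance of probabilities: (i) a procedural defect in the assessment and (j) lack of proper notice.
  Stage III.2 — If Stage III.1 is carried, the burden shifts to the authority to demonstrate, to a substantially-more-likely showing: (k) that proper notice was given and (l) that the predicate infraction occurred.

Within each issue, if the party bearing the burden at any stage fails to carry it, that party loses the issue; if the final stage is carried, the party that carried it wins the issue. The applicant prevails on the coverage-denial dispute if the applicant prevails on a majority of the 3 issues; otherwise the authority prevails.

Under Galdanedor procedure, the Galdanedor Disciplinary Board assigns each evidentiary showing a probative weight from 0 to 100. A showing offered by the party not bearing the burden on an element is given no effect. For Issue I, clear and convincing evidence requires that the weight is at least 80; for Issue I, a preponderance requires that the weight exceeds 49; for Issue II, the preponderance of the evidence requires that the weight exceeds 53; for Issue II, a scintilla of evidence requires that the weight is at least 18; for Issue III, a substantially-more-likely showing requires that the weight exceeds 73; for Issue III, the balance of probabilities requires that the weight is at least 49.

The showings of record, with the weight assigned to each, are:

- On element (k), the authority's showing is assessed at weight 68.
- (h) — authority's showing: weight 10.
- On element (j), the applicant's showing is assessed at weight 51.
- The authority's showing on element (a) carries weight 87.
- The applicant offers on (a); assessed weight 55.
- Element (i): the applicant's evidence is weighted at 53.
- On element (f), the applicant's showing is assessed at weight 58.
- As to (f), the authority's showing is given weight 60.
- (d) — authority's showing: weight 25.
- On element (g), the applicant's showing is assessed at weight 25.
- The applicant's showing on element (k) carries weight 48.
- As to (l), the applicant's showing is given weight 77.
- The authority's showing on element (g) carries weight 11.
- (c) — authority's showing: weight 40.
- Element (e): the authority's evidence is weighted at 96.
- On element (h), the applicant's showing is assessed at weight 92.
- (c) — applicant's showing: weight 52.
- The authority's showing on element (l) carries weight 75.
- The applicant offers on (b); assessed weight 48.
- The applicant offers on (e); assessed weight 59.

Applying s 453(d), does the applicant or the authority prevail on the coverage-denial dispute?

— Issue I —
Stage I.1 (applicant, a preponderance, weight exceeds 49): (a) 55 (authority's 87 disregarded) > 49 — meets; (b) 48 ≤ 49 — fails.
  Not every element is met, so the applicant fails to carry Stage I.1.
The analysis ends at Stage I.1; the authority prevails on this issue.
— Issue II —
At Stage II.1 the applicant must meet the preponderance of the evidence (weight exceeds 53): on (e) the weight is 59 (the authority's 96 is given no effect), > 53, so (e) meets the standard; on (f) the weight is 58 (the authority's 60 is given no effect), > 53, so (f) meets the standard.
  The applicant carries Stage II.1; the authority now bears the burden.
At Stage II.2 the authority must meet a scintilla of evidence (weight is at least 18): on (g) the weight is 11 (the applicant's 25 is given no effect), which does not reach 18, so (g) does not meet the standard; on (h) the weight is 10 (the applicant's 92 is given no effect), which does not reach 18, so (h) does not meet the standard.
  Not every element is met, so the authority fails to carry Stage II.2.
The applicant prevails on this issue.
— Issue III —
Stage III.1 (applicant, the balance of probabilities, weight is at least 49): (i) 53 ≥ 49 — meets; (j) 51 ≥ 49 — meets.
  All elements met. The burden passes to the authority.
Stage III.2 (authority, a substantially-more-likely showing, weight exceeds 73): (k) 68 (applicant's 48 disregarded) ≤ 73 — fails; (l) 75 (applicant's 77 disregarded) > 73 — meets.
  Not every element is met, so the authority fails to carry Stage III.2.
The analysis ends at Stage III.2; the applicant prevails on this issue.
Per-issue: Issue I → authority; Issue II → applicant; Issue III → applicant. The applicant must prevail on a majority of issues; overall, the applicant prevails.

applicant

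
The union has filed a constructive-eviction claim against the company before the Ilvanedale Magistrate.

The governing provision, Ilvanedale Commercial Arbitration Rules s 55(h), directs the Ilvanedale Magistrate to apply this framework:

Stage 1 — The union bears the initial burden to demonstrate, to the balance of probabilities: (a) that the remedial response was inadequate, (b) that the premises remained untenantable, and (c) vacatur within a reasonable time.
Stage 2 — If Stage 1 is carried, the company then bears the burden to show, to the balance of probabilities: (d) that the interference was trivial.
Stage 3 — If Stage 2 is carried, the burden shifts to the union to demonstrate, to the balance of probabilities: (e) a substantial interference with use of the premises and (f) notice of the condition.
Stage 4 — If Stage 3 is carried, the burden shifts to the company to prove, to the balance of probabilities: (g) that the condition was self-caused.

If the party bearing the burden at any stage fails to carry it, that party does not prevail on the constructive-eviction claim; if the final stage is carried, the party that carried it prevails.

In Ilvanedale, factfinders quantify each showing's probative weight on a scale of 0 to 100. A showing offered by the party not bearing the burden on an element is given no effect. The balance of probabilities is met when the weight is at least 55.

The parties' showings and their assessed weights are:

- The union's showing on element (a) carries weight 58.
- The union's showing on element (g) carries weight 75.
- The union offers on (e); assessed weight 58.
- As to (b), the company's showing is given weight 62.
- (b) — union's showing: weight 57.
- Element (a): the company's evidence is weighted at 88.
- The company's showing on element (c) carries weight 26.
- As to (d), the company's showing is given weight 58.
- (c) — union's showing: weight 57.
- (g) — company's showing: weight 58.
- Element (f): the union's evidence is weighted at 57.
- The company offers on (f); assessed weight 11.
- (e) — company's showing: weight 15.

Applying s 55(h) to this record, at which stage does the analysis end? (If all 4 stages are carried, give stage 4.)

stage 4

Stage 1 (union, the balance of probabilities, weight is at least 55): (a) 58 (company's 88 disregarded) ≥ 55 — meets; (b) 57 (company's 62 disregarded) ≥ 55 — meets; (c) 57 (company's 26 disregarded) ≥ 55 — meets.
  The union carries Stage 1; the company now bears the burden.
Stage 2 (company, the balance of probabilities, weight is at least 55): (d) 58 ≥ 55 — meets.
  The company carries Stage 2; the union now bears the burden.
Stage 3 (union, the balance of probabilities, weight is at least 55): (e) 58 (company's 15 disregarded) ≥ 55 — meets; (f) 57 (company's 11 disregarded) ≥ 55 — meets.
  All elements met. The burden passes to the company.
Stage 4 (company, the balance of probabilities, weight is at least 55): (g) 58 (union's 75 disregarded) ≥ 55 — meets.
  The company carries the last stage.
With every stage satisfied, the company prevails.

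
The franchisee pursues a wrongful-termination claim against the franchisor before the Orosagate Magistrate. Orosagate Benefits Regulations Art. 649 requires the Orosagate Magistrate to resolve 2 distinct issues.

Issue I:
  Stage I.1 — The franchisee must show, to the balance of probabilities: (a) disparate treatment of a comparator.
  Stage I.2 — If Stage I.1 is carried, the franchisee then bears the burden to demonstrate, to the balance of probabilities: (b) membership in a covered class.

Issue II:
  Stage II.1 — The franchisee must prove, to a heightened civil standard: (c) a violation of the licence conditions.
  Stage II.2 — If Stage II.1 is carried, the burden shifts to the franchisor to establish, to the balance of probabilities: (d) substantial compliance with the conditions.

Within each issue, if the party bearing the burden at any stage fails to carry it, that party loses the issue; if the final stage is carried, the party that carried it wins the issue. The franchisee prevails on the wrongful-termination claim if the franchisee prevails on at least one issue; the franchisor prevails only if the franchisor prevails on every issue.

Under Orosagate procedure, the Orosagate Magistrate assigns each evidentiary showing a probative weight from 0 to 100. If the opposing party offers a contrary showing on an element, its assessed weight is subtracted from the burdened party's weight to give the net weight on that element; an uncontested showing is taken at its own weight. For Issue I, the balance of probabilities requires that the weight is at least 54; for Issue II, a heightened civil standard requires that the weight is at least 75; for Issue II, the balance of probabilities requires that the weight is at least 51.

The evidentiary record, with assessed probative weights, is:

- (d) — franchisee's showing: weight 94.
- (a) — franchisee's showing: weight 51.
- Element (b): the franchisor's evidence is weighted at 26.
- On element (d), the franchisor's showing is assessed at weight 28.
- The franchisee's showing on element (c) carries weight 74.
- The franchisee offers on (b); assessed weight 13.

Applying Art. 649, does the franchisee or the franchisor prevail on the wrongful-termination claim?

— Issue I —
Stage I.1 (franchisee, the balance of probabilities, weight is at least 54): (a) 51 < 54 — fails.
  Not every element is met, so the franchisee fails to carry Stage I.1.
So the franchisor prevails on this issue.
— Issue II —
Stage II.1 — burden on franchisee; standard: a heightened civil standard (weight is at least 75).
    (c): 74 < 75 [not met]
  Stage II.1 not carried; the franchisee fails its burden.
The analysis ends at Stage II.1; the franchisor prevails on this issue.
Per-issue: Issue I → franchisor; Issue II → franchisor. The franchisee must prevail on at least one issue; overall, the franchisor prevails.

franchisor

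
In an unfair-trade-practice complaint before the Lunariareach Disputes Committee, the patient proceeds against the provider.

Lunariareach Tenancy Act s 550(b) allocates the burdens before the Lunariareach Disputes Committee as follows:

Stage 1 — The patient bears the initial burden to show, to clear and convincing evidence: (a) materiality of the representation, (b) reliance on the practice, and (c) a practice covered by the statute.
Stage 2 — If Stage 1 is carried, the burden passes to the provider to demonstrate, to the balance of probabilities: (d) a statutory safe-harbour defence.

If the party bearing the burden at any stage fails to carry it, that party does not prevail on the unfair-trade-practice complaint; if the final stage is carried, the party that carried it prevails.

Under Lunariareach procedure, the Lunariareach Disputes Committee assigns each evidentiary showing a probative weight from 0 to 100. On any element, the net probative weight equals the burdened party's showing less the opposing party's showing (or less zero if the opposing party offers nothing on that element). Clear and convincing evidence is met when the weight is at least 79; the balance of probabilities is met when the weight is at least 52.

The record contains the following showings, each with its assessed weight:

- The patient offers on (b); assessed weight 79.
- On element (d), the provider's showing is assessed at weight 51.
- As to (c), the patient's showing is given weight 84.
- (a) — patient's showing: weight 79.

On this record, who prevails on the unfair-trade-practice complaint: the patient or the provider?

patient

Stage 1 (patient, clear and convincing evidence, weight is at least 79): (a) 79 ≥ 79 — meets; (b) 79 ≥ 79 — meets; (c) 84 ≥ 79 — meets.
  Stage 1 is satisfied; the onus moves to the provider.
Stage 2 (provider, the balance of probabilities, weight is at least 52): (d) 51 < 52 — fails.
  The provider does not carry Stage 2.
The analysis ends at Stage 2; the patient prevails.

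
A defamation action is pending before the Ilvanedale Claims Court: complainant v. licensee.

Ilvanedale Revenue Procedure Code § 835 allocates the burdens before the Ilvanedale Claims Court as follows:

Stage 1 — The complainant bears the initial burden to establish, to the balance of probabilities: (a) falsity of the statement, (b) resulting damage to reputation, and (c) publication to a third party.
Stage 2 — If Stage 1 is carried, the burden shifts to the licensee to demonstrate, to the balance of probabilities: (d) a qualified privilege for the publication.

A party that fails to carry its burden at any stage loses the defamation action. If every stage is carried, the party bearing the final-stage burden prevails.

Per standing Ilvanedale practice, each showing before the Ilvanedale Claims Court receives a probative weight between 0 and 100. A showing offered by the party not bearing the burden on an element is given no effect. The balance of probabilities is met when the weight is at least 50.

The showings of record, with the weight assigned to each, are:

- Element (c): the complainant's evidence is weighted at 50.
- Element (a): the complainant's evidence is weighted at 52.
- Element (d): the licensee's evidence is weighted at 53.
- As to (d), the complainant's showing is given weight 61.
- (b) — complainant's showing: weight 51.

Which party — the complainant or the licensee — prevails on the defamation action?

licensee

At Stage 1 the complainant must meet the balance of probabilities (weight is at least 50): on (a) the weight is 52, which does reach 50, so (a) meets the standard; on (b) the weight is 51, ≥ 50, so (b) meets the standard; on (c) the weight is 50, which does reach 50, so (c) meets the standard.
  Stage 1 carried; the burden shifts to the licensee.
At Stage 2 the licensee must meet the balance of probabilities (weight is at least 50): on (d) the weight is 53 (the complainant's 61 is given no effect), which does reach 50, so (d) meets the standard.
  Stage 2 carried; the final stage is satisfied.
All stages carried — the licensee prevails.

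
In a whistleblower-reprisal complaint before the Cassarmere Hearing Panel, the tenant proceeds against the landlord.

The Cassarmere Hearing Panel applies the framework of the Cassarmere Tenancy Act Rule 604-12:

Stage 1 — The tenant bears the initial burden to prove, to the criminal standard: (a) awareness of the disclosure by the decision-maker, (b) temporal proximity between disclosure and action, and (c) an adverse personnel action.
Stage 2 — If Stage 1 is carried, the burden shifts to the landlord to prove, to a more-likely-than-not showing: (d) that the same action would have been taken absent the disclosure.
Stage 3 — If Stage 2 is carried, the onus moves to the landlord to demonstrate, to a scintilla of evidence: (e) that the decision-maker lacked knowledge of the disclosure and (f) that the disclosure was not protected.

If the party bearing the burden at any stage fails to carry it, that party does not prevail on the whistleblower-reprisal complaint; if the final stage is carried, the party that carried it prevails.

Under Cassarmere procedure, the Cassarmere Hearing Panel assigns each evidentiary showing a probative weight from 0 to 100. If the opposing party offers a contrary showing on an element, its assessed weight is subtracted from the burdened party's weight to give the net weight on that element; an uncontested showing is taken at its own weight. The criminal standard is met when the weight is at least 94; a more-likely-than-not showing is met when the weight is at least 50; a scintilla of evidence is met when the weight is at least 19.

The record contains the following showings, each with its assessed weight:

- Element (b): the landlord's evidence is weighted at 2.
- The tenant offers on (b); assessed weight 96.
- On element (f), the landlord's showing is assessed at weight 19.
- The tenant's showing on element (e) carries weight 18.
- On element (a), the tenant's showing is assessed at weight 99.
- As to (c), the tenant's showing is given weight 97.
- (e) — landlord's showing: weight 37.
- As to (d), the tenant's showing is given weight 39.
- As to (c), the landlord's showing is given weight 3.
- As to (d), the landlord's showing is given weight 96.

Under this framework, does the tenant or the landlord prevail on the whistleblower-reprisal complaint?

Stage 1 (tenant, the criminal standard, weight is at least 94): (a) 99 ≥ 94 — meets; (b) net 96−2=94 ≥ 94 — meets; (c) net 97−3=94 ≥ 94 — meets.
  Stage 1 is satisfied; the onus moves to the landlord.
Stage 2 (landlord, a more-likely-than-not showing, weight is at least 50): (d) net 96−39=57 ≥ 50 — meets.
  All elements met. The landlord retains the burden for Stage 3.
Stage 3 (landlord, a scintilla of evidence, weight is at least 19): (e) net 37−18=19 ≥ 19 — meets; (f) 19 ≥ 19 — meets.
  The landlord carries the last stage.
All stages carried — the landlord prevails.

landlord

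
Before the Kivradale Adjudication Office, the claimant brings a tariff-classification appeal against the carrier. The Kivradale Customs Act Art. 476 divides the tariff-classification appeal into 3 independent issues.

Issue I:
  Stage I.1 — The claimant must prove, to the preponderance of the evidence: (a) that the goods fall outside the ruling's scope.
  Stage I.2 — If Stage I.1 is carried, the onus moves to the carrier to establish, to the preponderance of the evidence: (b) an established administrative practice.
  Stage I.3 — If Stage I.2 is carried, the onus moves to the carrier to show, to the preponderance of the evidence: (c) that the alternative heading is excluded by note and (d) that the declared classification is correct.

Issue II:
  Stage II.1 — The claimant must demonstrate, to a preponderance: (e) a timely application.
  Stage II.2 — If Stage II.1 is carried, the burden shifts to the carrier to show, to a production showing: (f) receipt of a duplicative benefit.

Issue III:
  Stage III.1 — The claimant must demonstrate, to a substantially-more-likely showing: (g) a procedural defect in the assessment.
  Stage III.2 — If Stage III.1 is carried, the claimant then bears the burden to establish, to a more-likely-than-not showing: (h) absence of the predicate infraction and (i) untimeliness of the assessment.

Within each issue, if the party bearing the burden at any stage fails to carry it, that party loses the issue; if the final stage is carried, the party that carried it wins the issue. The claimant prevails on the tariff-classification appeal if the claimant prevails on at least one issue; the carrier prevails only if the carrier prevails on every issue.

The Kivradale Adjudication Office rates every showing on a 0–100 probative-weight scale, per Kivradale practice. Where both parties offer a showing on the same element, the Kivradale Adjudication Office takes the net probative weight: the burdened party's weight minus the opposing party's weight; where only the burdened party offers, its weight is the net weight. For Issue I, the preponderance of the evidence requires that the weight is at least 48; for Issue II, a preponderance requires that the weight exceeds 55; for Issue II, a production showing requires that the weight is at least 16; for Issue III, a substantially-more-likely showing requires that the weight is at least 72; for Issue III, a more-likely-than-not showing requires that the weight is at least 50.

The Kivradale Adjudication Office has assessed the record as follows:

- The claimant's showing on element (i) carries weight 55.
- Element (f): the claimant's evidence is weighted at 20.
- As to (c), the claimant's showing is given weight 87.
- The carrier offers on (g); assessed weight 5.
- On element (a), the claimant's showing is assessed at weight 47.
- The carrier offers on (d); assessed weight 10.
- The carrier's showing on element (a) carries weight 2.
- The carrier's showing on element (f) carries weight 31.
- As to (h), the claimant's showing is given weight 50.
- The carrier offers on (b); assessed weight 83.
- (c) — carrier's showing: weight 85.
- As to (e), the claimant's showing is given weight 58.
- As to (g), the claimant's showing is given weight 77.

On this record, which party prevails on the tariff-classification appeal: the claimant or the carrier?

— Issue I —
At Stage I.1 the claimant must meet the preponderance of the evidence (weight is at least 48): on (a) the weight is 47 less the opposing 2 gives net 45, which does not reach 48, so (a) does not meet the standard.
  Not every element is met, so the claimant fails to carry Stage I.1.
So the carrier prevails on this issue.
— Issue II —
Stage II.1 — burden on claimant; standard: a preponderance (weight exceeds 55).
    (e): 58 > 55 [met]
  All elements met. The burden passes to the carrier.
Stage II.2 — burden on carrier; standard: a production showing (weight is at least 16).
    (f): 31 − 20 = 11 < 16 [not met]
  Stage II.2 not carried; the carrier fails its burden.
So the claimant prevails on this issue.
— Issue III —
At Stage III.1 the claimant must meet a substantially-more-likely showing (weight is at least 72): on (g) the weight is 77 less the opposing 5 gives net 72, which does reach 72, so (g) meets the standard.
  All elements met. The claimant retains the burden for Stage III.2.
At Stage III.2 the claimant must meet a more-likely-than-not showing (weight is at least 50): on (h) the weight is 50, which does reach 50, so (h) meets the standard; on (i) the weight is 55, which does reach 50, so (i) meets the standard.
  The claimant carries the last stage.
All stages carried — the claimant prevails on this issue.
Per-issue: Issue I → carrier; Issue II → claimant; Issue III → claimant. The claimant must prevail on at least one issue; overall, the claimant prevails.

claimant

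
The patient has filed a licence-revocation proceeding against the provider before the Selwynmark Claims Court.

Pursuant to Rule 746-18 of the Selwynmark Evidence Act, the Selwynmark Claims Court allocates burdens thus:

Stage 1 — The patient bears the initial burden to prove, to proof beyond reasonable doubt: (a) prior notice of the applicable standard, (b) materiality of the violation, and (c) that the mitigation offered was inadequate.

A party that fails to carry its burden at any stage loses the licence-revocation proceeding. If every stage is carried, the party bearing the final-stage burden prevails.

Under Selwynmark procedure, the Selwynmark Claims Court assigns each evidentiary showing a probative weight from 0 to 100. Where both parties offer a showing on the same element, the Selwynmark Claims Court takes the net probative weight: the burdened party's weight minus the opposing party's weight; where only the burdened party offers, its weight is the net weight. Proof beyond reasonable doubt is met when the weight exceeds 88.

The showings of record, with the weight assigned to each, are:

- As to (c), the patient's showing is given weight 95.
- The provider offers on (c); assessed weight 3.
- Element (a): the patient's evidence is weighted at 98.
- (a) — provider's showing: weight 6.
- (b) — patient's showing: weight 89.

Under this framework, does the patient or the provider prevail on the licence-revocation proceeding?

Stage 1 — burden on patient; standard: proof beyond reasonable doubt (weight exceeds 88).
    (a): 98 − 6 = 92 > 88 [met]
    (b): 89 > 88 [met]
    (c): 95 − 3 = 92 > 88 [met]
  All elements met at the final stage.
All stages carried — the patient prevails.

patient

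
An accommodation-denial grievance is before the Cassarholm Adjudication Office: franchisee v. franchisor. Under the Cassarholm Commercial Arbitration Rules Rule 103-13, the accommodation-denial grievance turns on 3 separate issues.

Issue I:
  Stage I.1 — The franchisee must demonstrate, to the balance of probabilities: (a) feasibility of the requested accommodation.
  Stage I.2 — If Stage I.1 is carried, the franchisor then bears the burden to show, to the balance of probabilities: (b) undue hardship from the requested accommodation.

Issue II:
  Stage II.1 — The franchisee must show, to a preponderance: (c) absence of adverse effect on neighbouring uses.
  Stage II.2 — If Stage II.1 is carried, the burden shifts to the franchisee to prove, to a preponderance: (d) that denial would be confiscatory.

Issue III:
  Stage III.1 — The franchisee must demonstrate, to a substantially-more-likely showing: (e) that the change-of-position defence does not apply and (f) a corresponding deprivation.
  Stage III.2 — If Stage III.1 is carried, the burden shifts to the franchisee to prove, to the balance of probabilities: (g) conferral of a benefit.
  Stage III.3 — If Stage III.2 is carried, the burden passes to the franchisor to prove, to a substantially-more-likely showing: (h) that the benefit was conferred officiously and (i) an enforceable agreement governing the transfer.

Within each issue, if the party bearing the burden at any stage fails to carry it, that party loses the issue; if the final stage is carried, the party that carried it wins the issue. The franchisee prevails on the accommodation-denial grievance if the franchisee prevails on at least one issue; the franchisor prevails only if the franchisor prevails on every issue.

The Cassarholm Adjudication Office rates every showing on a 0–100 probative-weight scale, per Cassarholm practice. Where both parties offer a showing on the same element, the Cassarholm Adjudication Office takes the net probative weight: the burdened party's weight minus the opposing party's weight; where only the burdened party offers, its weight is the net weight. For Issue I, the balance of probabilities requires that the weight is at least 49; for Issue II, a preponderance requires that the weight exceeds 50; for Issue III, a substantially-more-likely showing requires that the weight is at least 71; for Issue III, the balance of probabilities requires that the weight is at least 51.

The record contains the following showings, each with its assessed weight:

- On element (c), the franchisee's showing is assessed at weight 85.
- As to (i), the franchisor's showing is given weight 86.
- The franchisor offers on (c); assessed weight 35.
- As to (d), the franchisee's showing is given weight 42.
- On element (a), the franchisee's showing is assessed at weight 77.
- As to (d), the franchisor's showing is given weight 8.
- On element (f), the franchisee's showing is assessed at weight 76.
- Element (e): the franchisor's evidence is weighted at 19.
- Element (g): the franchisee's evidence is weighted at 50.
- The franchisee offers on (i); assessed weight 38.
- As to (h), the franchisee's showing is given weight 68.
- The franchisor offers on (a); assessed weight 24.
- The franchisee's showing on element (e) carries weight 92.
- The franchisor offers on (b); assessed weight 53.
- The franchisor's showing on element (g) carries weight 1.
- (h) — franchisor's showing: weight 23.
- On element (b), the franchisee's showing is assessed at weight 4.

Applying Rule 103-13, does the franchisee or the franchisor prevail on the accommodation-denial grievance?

franchisor

— Issue I —
At Stage I.1 the franchisee must meet the balance of probabilities (weight is at least 49): on (a) the weight is 77 less the opposing 24 gives net 53, which does reach 49, so (a) meets the standard.
  Stage I.1 carried; the burden shifts to the franchisor.
At Stage I.2 the franchisor must meet the balance of probabilities (weight is at least 49): on (b) the weight is 53 less the opposing 4 gives net 49, which does reach 49, so (b) meets the standard.
  The franchisor carries the last stage.
All stages carried — the franchisor prevails on this issue.
— Issue II —
Stage II.1 (franchisee, a preponderance, weight exceeds 50): (c) net 85−35=50 ≤ 50 — fails.
  The franchisee does not carry Stage II.1.
The analysis ends at Stage II.1; the franchisor prevails on this issue.
— Issue III —
At Stage III.1 the franchisee must meet a substantially-more-likely showing (weight is at least 71): on (e) the weight is 92 less the opposing 19 gives net 73, which does reach 71, so (e) meets the standard; on (f) the weight is 76, which does reach 71, so (f) meets the standard.
  Stage III.1 is satisfied; the franchisee continues to bear the burden.
At Stage III.2 the franchisee must meet the balance of probabilities (weight is at least 51): on (g) the weight is 50 less the opposing 1 gives net 49, < 51, so (g) does not meet the standard.
  Stage III.2 not carried; the franchisee fails its burden.
The franchisor prevails on this issue.
Per-issue: Issue I → franchisor; Issue II → franchisor; Issue III → franchisor. The franchisee must prevail on at least one issue; overall, the franchisor prevails.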